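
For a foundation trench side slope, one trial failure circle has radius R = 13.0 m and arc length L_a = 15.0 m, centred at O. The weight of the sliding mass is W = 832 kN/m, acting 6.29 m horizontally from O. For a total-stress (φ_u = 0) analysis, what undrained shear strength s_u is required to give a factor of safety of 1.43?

FS = s_u·L_a·R / (W·d), so s_u = FS·W·d / (L_a·R).
s_u = 1.43·832·6.29 / (15.00·13.0) = 7483.6 / 195.00 = 38.38 kPa

s_u = 38.4 kPa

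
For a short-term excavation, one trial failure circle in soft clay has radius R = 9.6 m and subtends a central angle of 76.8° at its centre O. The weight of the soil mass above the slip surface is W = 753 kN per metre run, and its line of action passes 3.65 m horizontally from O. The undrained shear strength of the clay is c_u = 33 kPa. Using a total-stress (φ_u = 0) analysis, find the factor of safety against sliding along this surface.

FS = 1.48

Taking moments about the centre O, the resisting moment is provided by the undrained shear strength acting along the arc:
Arc length L_a = R·θ = 9.6·(76.8°·π/180) = 9.6·1.3404 = 12.87 m
M_R = c_u·L_a·R = 33·12.87·9.6 = 4076.6 kN·m/m
M_D = W·d = 753·3.65 = 2748.4 kN·m/m
FS = M_R / M_D = 4076.6 / 2748.4 = 1.483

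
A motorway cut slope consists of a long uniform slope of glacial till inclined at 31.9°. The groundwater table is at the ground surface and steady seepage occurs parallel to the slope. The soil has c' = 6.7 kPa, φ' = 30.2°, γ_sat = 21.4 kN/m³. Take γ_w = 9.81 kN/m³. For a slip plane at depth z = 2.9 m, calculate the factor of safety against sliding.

FS = 0.75

With seepage parallel to the slope and the water table at the surface, the effective normal stress on the slip plane uses the buoyant unit weight γ' = γ_sat − γ_w while the driving shear stress uses γ_sat:
FS = [c' + γ' z cos²β tanφ'] / [γ_sat z sinβ cosβ]
γ' = 21.4 − 9.81 = 11.59 kN/m³
Numerator = 6.7 + 11.59·2.9·cos²31.9°·tan30.2° = 6.7 + 11.59·2.9·0.7208·0.5820 = 20.799 kPa
Denominator = 21.4·2.9·sin31.9°·cos31.9° = 21.4·2.9·0.5284·0.8490 = 27.842 kPa
FS = 20.799 / 27.842 = 0.747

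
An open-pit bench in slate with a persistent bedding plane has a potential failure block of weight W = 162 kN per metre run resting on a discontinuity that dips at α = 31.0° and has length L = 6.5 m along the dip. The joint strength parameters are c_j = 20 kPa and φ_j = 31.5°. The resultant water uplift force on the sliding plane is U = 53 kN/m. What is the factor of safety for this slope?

FS = 2.19

Resolving the block weight along and normal to the plane and applying the Mohr–Coulomb strength on the joint:
N' = W cosα − U = 162·cos31.0° − 53 = 85.9 kN/m
Driving force T = W sinα = 162·sin31.0° = 83.4 kN/m
Resisting force R = c_j·L + N'·tanφ_j = 20·6.5 + 85.9·tan31.5° = 130.0 + 52.6 = 182.6 kN/m
FS = R / T = 182.6 / 83.4 = 2.189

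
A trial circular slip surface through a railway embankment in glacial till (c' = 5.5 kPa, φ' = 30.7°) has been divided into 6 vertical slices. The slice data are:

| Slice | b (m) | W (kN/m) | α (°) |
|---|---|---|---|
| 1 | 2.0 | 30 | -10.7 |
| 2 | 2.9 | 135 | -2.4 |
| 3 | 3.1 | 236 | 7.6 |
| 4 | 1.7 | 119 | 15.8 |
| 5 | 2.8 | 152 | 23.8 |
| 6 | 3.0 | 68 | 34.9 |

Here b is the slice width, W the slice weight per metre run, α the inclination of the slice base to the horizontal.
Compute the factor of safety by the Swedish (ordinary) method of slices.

Ordinary method of slices: FS = Σ[c'·Δl_i + (W_i cosα_i)·tanφ'] / Σ W_i sinα_i, with Δl_i = b_i / cosα_i.
Slice 1: Δl = 2.0/cos(-10.7°) = 2.035 m; N'_1 = 30·cos(-10.7°) = 29.5; c'Δl = 11.19; W sinα = -5.6
Slice 2: Δl = 2.9/cos(-2.4°) = 2.903 m; N'_2 = 135·cos(-2.4°) = 134.9; c'Δl = 15.96; W sinα = -5.7
Slice 3: Δl = 3.1/cos7.6° = 3.127 m; N'_3 = 236·cos7.6° = 233.9; c'Δl = 17.20; W sinα = 31.2
Slice 4: Δl = 1.7/cos15.8° = 1.767 m; N'_4 = 119·cos15.8° = 114.5; c'Δl = 9.72; W sinα = 32.4
Slice 5: Δl = 2.8/cos23.8° = 3.060 m; N'_5 = 152·cos23.8° = 139.1; c'Δl = 16.83; W sinα = 61.3
Slice 6: Δl = 3.0/cos34.9° = 3.658 m; N'_6 = 68·cos34.9° = 55.8; c'Δl = 20.12; W sinα = 38.9
Σc'Δl = 91.0 kN/m; ΣN' = 707.6 kN/m; ΣW sinα = 152.6 kN/m
Resisting = 91.0 + 707.6·tan30.7° = 91.0 + 420.2 = 511.2 kN/m
FS = 511.2 / 152.6 = 3.349

FS = 3.35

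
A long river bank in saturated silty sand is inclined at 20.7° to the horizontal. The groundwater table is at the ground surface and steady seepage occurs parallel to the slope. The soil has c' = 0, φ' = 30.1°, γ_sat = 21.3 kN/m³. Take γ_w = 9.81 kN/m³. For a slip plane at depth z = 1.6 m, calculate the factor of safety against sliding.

FS = 0.83

With seepage parallel to the slope and the water table at the surface, the effective normal stress on the slip plane uses the buoyant unit weight γ' = γ_sat − γ_w while the driving shear stress uses γ_sat:
FS = [c' + γ' z cos²β tanφ'] / [γ_sat z sinβ cosβ]
(For c' = 0 this reduces to FS = (γ'/γ_sat)·tanφ'/tanβ.)
γ' = 21.3 − 9.81 = 11.49 kN/m³
Numerator = 0.0 + 11.49·1.6·cos²20.7°·tan30.1° = 0.0 + 11.49·1.6·0.8751·0.5797 = 9.325 kPa
Denominator = 21.3·1.6·sin20.7°·cos20.7° = 21.3·1.6·0.3535·0.9354 = 11.269 kPa
FS = 9.325 / 11.269 = 0.828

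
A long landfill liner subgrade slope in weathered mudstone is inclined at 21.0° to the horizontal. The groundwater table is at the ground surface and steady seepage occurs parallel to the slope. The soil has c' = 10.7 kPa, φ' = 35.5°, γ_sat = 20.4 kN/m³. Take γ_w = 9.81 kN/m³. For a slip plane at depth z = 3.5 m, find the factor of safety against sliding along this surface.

FS = 1.41

With seepage parallel to the slope and the water table at the surface, the effective normal stress on the slip plane uses the buoyant unit weight γ' = γ_sat − γ_w while the driving shear stress uses γ_sat:
FS = [c' + γ' z cos²β tanφ'] / [γ_sat z sinβ cosβ]
γ' = 20.4 − 9.81 = 10.59 kN/m³
Numerator = 10.7 + 10.59·3.5·cos²21.0°·tan35.5° = 10.7 + 10.59·3.5·0.8716·0.7133 = 33.743 kPa
Denominator = 20.4·3.5·sin21.0°·cos21.0° = 20.4·3.5·0.3584·0.9336 = 23.888 kPa
FS = 33.743 / 23.888 = 1.413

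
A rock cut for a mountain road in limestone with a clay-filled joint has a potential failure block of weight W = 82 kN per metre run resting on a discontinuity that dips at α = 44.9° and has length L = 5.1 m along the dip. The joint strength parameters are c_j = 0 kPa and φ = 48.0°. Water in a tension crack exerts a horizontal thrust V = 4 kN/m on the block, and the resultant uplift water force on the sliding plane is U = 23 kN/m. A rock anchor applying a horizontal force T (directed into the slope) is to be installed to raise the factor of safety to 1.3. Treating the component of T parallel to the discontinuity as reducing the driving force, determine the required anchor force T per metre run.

T = 25 kN/m

Resolving forces along and normal to the sliding plane, with the horizontal anchor force T adding T·sinα to the effective normal force and T·cosα acting up the plane against the driving force:
FS = [c_jL + (W cosα − U − V sinα + T sinα) tanφ] / [W sinα + V cosα − T cosα]
Without the anchor: N' = 32.3 kN/m, driving T_d = 60.7 kN/m, resisting R = 0·5.1 + 32.3·tan48.0° = 35.8 kN/m, FS = 0.59.
Setting FS = 1.3 and solving for T:
1.3·(60.7 − T cos44.9°) = 35.8 + T sin44.9°·tan48.0°
T·(sin44.9°·tan48.0° + 1.3·cos44.9°) = 1.3·60.7 − 35.8
T·(0.7059·1.1106 + 1.3·0.7083) = 78.9 − 35.8 = 43.1
T·1.7048 = 43.1
T = 25.3 kN/m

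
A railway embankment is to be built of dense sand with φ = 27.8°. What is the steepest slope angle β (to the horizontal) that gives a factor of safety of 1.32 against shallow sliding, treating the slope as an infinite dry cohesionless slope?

β = 21.8°

For an infinite dry cohesionless slope FS = tanφ/tanβ, so tanβ = tanφ / FS.
tanβ = tan27.8° / 1.32 = 0.5272 / 1.32 = 0.3994
β = arctan(0.3994) = 21.77°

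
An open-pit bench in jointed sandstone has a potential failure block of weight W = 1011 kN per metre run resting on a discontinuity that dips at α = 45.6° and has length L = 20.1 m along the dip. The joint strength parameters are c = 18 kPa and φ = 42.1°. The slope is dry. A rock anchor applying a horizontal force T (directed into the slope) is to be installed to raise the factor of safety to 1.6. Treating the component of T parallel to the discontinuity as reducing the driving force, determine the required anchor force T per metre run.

Resolving forces along and normal to the sliding plane, with the horizontal anchor force T adding T·sinα to the effective normal force and T·cosα acting up the plane against the driving force:
FS = [cL + (W cosα + T sinα) tanφ] / [W sinα − T cosα]
Without the anchor: N' = 707.4 kN/m, driving T_d = 722.3 kN/m, resisting R = 18·20.1 + 707.4·tan42.1° = 1000.9 kN/m, FS = 1.39.
Setting FS = 1.6 and solving for T:
1.6·(722.3 − T cos45.6°) = 1000.9 + T sin45.6°·tan42.1°
T·(sin45.6°·tan42.1° + 1.6·cos45.6°) = 1.6·722.3 − 1000.9
T·(0.7145·0.9036 + 1.6·0.6997) = 1155.7 − 1000.9 = 154.8
T·1.7650 = 154.8
T = 87.7 kN/m

T = 88 kN/m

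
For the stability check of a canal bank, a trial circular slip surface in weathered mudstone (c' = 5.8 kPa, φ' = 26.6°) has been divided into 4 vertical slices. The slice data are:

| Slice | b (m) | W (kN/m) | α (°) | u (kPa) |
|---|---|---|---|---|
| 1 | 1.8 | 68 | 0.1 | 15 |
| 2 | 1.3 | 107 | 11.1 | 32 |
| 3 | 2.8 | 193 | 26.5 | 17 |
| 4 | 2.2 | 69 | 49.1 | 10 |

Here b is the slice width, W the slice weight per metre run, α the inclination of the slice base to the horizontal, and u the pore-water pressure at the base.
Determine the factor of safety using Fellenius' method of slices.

FS = 1.09

Ordinary method of slices: FS = Σ[c'·Δl_i + (W_i cosα_i − u_i·Δl_i)·tanφ'] / Σ W_i sinα_i, with Δl_i = b_i / cosα_i.
Slice 1: Δl = 1.8/cos0.1° = 1.800 m; N'_1 = 68·cos0.1° − 15·1.800 = 41.0; c'Δl = 10.44; W sinα = 0.1
Slice 2: Δl = 1.3/cos11.1° = 1.325 m; N'_2 = 107·cos11.1° − 32·1.325 = 62.6; c'Δl = 7.68; W sinα = 20.6
Slice 3: Δl = 2.8/cos26.5° = 3.129 m; N'_3 = 193·cos26.5° − 17·3.129 = 119.5; c'Δl = 18.15; W sinα = 86.1
Slice 4: Δl = 2.2/cos49.1° = 3.360 m; N'_4 = 69·cos49.1° − 10·3.360 = 11.6; c'Δl = 19.49; W sinα = 52.2
Σc'Δl = 55.8 kN/m; ΣN' = 234.7 kN/m; ΣW sinα = 159.0 kN/m
Resisting = 55.8 + 234.7·tan26.6° = 55.8 + 117.5 = 173.3 kN/m
FS = 173.3 / 159.0 = 1.090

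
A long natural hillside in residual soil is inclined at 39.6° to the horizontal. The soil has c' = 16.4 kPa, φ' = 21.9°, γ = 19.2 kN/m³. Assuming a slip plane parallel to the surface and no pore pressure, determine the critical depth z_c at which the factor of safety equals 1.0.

Setting FS = 1.00 in FS = [c' + γz cos²β tanφ'] / [γz sinβ cosβ] and solving for z:
z = c' / [γ cosβ (FS·sinβ − cosβ·tanφ')]
  = 16.4 / [19.2·cos39.6°·(1.00·sin39.6° − cos39.6°·tan21.9°)]
  = 16.4 / [19.2·0.7705·(1.00·0.6374 − 0.7705·0.4020)]
  = 16.4 / 4.8476 = 3.383 m

z_c = 3.38 m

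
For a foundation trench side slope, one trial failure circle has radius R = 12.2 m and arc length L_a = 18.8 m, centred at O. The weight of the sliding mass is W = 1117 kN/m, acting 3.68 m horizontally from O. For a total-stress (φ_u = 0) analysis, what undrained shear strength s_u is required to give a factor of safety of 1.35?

s_u = 24.2 kPa

FS = s_u·L_a·R / (W·d), so s_u = FS·W·d / (L_a·R).
s_u = 1.35·1117·3.68 / (18.80·12.2) = 5549.3 / 229.36 = 24.19 kPa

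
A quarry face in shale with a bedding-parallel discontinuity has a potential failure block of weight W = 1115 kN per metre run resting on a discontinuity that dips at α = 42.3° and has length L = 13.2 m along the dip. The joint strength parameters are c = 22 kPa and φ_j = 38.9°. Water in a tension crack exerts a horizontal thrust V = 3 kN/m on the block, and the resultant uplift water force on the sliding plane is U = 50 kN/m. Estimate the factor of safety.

Resolving the block weight along and normal to the plane and applying the Mohr–Coulomb strength on the joint:
N' = W cosα − U − V sinα = 1115·cos42.3° − 50 − 3·sin42.3° = 772.7 kN/m
Driving force T = W sinα + V cosα = 1115·sin42.3° + 3·cos42.3° = 752.6 kN/m
Resisting force R = c·L + N'·tanφ_j = 22·13.2 + 772.7·tan38.9° = 290.4 + 623.5 = 913.9 kN/m
FS = R / T = 913.9 / 752.6 = 1.214

FS = 1.21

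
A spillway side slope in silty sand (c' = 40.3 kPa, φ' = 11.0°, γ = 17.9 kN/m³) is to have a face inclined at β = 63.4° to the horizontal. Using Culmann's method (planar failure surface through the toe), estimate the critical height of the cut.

H_c = 20.28 m

Culmann's analysis gives the critical failure plane at α_cr = (β + φ')/2 = (63.4 + 11.0)/2 = 37.2°, and the critical height
H_c = (4c'/γ) · sinβ cosφ' / [1 − cos(β − φ')]
    = (4·40.3/17.9) · sin63.4°·cos11.0° / [1 − cos(52.4°)]
    = 9.006 · 0.8942·0.9816 / [1 − 0.6101]
    = 9.006 · 0.8777 / 0.3899
    = 20.28 m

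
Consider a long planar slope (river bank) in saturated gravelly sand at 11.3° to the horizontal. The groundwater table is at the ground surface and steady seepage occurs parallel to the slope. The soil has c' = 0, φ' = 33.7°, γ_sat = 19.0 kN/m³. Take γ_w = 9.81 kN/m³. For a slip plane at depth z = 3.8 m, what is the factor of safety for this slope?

FS = 1.61

With seepage parallel to the slope and the water table at the surface, the effective normal stress on the slip plane uses the buoyant unit weight γ' = γ_sat − γ_w while the driving shear stress uses γ_sat:
FS = [c' + γ' z cos²β tanφ'] / [γ_sat z sinβ cosβ]
(For c' = 0 this reduces to FS = (γ'/γ_sat)·tanφ'/tanβ.)
γ' = 19.0 − 9.81 = 9.19 kN/m³
Numerator = 0.0 + 9.19·3.8·cos²11.3°·tan33.7° = 0.0 + 9.19·3.8·0.9616·0.6669 = 22.396 kPa
Denominator = 19.0·3.8·sin11.3°·cos11.3° = 19.0·3.8·0.1959·0.9806 = 13.873 kPa
FS = 22.396 / 13.873 = 1.614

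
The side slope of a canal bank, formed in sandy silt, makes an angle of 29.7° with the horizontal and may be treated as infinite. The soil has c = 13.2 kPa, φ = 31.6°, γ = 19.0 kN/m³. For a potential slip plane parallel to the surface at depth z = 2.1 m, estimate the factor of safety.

For an infinite slope with a slip plane parallel to the surface (no pore pressure): FS = [c + γz cos²β tanφ] / [γz sinβ cosβ].
γz = 19.0·2.1 = 39.90 kN/m²
Numerator = 13.2 + 39.90·cos²29.7°·tan31.6° = 13.2 + 39.90·0.7545·0.6152 = 31.721 kPa
Denominator = 39.90·sin29.7°·cos29.7° = 39.90·0.4955·0.8686 = 17.172 kPa
FS = 31.721 / 17.172 = 1.847

FS = 1.85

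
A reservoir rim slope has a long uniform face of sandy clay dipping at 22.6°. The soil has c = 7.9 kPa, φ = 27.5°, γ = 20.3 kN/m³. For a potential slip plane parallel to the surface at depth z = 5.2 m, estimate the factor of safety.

For an infinite slope with a slip plane parallel to the surface (no pore pressure): FS = [c + γz cos²β tanφ] / [γz sinβ cosβ].
γz = 20.3·5.2 = 105.56 kN/m²
Numerator = 7.9 + 105.56·cos²22.6°·tan27.5° = 7.9 + 105.56·0.8523·0.5206 = 54.736 kPa
Denominator = 105.56·sin22.6°·cos22.6° = 105.56·0.3843·0.9232 = 37.451 kPa
FS = 54.736 / 37.451 = 1.462

FS = 1.46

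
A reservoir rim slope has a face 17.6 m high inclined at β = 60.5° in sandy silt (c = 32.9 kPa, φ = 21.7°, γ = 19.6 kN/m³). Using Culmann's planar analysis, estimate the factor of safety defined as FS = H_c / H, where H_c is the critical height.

H_c = (4c/γ) · sinβ cosφ / [1 − cos(β − φ)]
    = (4·32.9/19.6) · sin60.5°·cos21.7° / [1 − cos38.8°]
    = 6.714 · 0.8087 / 0.2207 = 24.61 m
FS = H_c / H = 24.61 / 17.6 = 1.398

FS = 1.40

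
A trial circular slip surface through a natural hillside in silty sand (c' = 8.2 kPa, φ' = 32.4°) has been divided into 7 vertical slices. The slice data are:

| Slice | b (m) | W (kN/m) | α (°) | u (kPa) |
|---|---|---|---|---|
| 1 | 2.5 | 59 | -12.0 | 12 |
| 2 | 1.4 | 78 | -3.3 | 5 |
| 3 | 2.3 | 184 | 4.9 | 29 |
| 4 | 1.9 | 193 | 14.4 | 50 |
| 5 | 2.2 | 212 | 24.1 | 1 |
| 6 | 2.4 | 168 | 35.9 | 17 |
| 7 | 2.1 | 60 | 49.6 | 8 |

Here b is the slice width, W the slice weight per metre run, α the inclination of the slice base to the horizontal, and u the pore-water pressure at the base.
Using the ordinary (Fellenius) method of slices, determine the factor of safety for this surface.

Ordinary method of slices: FS = Σ[c'·Δl_i + (W_i cosα_i − u_i·Δl_i)·tanφ'] / Σ W_i sinα_i, with Δl_i = b_i / cosα_i.
Slice 1: Δl = 2.5/cos(-12.0°) = 2.556 m; N'_1 = 59·cos(-12.0°) − 12·2.556 = 27.0; c'Δl = 20.96; W sinα = -12.3
Slice 2: Δl = 1.4/cos(-3.3°) = 1.402 m; N'_2 = 78·cos(-3.3°) − 5·1.402 = 70.9; c'Δl = 11.50; W sinα = -4.5
Slice 3: Δl = 2.3/cos4.9° = 2.308 m; N'_3 = 184·cos4.9° − 29·2.308 = 116.4; c'Δl = 18.93; W sinα = 15.7
Slice 4: Δl = 1.9/cos14.4° = 1.962 m; N'_4 = 193·cos14.4° − 50·1.962 = 88.9; c'Δl = 16.09; W sinα = 48.0
Slice 5: Δl = 2.2/cos24.1° = 2.410 m; N'_5 = 212·cos24.1° − 1·2.410 = 191.1; c'Δl = 19.76; W sinα = 86.6
Slice 6: Δl = 2.4/cos35.9° = 2.963 m; N'_6 = 168·cos35.9° − 17·2.963 = 85.7; c'Δl = 24.30; W sinα = 98.5
Slice 7: Δl = 2.1/cos49.6° = 3.240 m; N'_7 = 60·cos49.6° − 8·3.240 = 13.0; c'Δl = 26.57; W sinα = 45.7
Σc'Δl = 138.1 kN/m; ΣN' = 592.9 kN/m; ΣW sinα = 277.7 kN/m
Resisting = 138.1 + 592.9·tan32.4° = 138.1 + 376.3 = 514.4 kN/m
FS = 514.4 / 277.7 = 1.852

FS = 1.85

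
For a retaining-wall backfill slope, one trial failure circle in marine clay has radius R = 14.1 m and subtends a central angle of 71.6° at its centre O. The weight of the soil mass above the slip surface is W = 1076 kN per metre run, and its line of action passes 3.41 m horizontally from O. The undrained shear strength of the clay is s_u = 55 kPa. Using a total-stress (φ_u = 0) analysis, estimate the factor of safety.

Taking moments about the centre O, the resisting moment is provided by the undrained shear strength acting along the arc:
Arc length L_a = R·θ = 14.1·(71.6°·π/180) = 14.1·1.2497 = 17.62 m
M_R = s_u·L_a·R = 55·17.62·14.1 = 13664.4 kN·m/m
M_D = W·d = 1076·3.41 = 3669.2 kN·m/m
FS = M_R / M_D = 13664.4 / 3669.2 = 3.724

FS = 3.72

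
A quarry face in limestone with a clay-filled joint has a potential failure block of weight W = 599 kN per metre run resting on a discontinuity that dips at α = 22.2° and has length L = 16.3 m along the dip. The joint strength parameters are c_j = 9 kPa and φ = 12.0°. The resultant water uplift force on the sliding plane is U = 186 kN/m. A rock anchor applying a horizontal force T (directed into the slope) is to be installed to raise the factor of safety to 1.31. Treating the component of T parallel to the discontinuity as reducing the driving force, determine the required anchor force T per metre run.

T = 55 kN/m

Resolving forces along and normal to the sliding plane, with the horizontal anchor force T adding T·sinα to the effective normal force and T·cosα acting up the plane against the driving force:
FS = [c_jL + (W cosα − U + T sinα) tanφ] / [W sinα − T cosα]
Without the anchor: N' = 368.6 kN/m, driving T_d = 226.3 kN/m, resisting R = 9·16.3 + 368.6·tan12.0° = 225.0 kN/m, FS = 0.99.
Setting FS = 1.31 and solving for T:
1.31·(226.3 − T cos22.2°) = 225.0 + T sin22.2°·tan12.0°
T·(sin22.2°·tan12.0° + 1.31·cos22.2°) = 1.31·226.3 − 225.0
T·(0.3778·0.2126 + 1.31·0.9259) = 296.5 − 225.0 = 71.4
T·1.2932 = 71.4
T = 55.2 kN/m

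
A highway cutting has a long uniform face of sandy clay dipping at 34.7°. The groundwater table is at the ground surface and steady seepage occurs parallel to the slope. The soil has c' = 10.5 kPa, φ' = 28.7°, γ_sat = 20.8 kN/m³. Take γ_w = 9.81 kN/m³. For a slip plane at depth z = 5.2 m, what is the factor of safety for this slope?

FS = 0.63

With seepage parallel to the slope and the water table at the surface, the effective normal stress on the slip plane uses the buoyant unit weight γ' = γ_sat − γ_w while the driving shear stress uses γ_sat:
FS = [c' + γ' z cos²β tanφ'] / [γ_sat z sinβ cosβ]
γ' = 20.8 − 9.81 = 10.99 kN/m³
Numerator = 10.5 + 10.99·5.2·cos²34.7°·tan28.7° = 10.5 + 10.99·5.2·0.6759·0.5475 = 31.648 kPa
Denominator = 20.8·5.2·sin34.7°·cos34.7° = 20.8·5.2·0.5693·0.8221 = 50.622 kPa
FS = 31.648 / 50.622 = 0.625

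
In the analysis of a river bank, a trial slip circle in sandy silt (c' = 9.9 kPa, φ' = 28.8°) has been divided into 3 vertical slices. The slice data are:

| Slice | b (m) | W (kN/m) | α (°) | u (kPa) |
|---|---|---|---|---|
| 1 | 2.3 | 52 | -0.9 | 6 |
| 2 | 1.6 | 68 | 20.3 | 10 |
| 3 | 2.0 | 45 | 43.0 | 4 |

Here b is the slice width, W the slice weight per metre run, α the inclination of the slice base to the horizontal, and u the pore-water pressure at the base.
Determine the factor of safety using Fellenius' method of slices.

Ordinary method of slices: FS = Σ[c'·Δl_i + (W_i cosα_i − u_i·Δl_i)·tanφ'] / Σ W_i sinα_i, with Δl_i = b_i / cosα_i.
Slice 1: Δl = 2.3/cos(-0.9°) = 2.300 m; N'_1 = 52·cos(-0.9°) − 6·2.300 = 38.2; c'Δl = 22.77; W sinα = -0.8
Slice 2: Δl = 1.6/cos20.3° = 1.706 m; N'_2 = 68·cos20.3° − 10·1.706 = 46.7; c'Δl = 16.89; W sinα = 23.6
Slice 3: Δl = 2.0/cos43.0° = 2.735 m; N'_3 = 45·cos43.0° − 4·2.735 = 22.0; c'Δl = 27.07; W sinα = 30.7
Σc'Δl = 66.7 kN/m; ΣN' = 106.9 kN/m; ΣW sinα = 53.5 kN/m
Resisting = 66.7 + 106.9·tan28.8° = 66.7 + 58.8 = 125.5 kN/m
FS = 125.5 / 53.5 = 2.347

FS = 2.35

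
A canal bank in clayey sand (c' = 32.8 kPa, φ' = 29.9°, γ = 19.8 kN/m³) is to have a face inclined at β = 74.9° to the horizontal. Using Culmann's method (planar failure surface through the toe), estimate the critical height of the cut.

Culmann's analysis gives the critical failure plane at α_cr = (β + φ')/2 = (74.9 + 29.9)/2 = 52.4°, and the critical height
H_c = (4c'/γ) · sinβ cosφ' / [1 − cos(β − φ')]
    = (4·32.8/19.8) · sin74.9°·cos29.9° / [1 − cos(45.0°)]
    = 6.626 · 0.9655·0.8669 / [1 − 0.7071]
    = 6.626 · 0.8370 / 0.2929
    = 18.94 m

H_c = 18.94 m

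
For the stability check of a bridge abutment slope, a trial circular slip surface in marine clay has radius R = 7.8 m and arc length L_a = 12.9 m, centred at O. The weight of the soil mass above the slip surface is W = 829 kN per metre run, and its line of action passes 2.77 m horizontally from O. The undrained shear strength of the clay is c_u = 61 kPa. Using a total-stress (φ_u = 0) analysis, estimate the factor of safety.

Taking moments about the centre O, the resisting moment is provided by the undrained shear strength acting along the arc:
M_R = c_u·L_a·R = 61·12.90·7.8 = 6137.8 kN·m/m
M_D = W·d = 829·2.77 = 2296.3 kN·m/m
FS = M_R / M_D = 6137.8 / 2296.3 = 2.673

FS = 2.67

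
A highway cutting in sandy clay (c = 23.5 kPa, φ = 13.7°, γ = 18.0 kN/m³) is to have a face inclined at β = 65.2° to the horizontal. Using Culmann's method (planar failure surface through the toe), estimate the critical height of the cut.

H_c = 12.20 m

Culmann's analysis gives the critical failure plane at α_cr = (β + φ)/2 = (65.2 + 13.7)/2 = 39.5°, and the critical height
H_c = (4c/γ) · sinβ cosφ / [1 − cos(β − φ)]
    = (4·23.5/18.0) · sin65.2°·cos13.7° / [1 − cos(51.5°)]
    = 5.222 · 0.9078·0.9715 / [1 − 0.6225]
    = 5.222 · 0.8820 / 0.3775
    = 12.20 m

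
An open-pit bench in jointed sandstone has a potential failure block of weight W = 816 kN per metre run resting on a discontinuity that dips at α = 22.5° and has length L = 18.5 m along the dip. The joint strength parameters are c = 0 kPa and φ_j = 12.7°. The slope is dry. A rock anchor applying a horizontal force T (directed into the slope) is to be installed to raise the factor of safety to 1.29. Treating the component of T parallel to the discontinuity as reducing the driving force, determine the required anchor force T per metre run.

T = 182 kN/m

Resolving forces along and normal to the sliding plane, with the horizontal anchor force T adding T·sinα to the effective normal force and T·cosα acting up the plane against the driving force:
FS = [cL + (W cosα + T sinα) tanφ_j] / [W sinα − T cosα]
Without the anchor: N' = 753.9 kN/m, driving T_d = 312.3 kN/m, resisting R = 0·18.5 + 753.9·tan12.7° = 169.9 kN/m, FS = 0.54.
Setting FS = 1.29 and solving for T:
1.29·(312.3 − T cos22.5°) = 169.9 + T sin22.5°·tan12.7°
T·(sin22.5°·tan12.7° + 1.29·cos22.5°) = 1.29·312.3 − 169.9
T·(0.3827·0.2254 + 1.29·0.9239) = 402.8 − 169.9 = 232.9
T·1.2780 = 232.9
T = 182.3 kN/m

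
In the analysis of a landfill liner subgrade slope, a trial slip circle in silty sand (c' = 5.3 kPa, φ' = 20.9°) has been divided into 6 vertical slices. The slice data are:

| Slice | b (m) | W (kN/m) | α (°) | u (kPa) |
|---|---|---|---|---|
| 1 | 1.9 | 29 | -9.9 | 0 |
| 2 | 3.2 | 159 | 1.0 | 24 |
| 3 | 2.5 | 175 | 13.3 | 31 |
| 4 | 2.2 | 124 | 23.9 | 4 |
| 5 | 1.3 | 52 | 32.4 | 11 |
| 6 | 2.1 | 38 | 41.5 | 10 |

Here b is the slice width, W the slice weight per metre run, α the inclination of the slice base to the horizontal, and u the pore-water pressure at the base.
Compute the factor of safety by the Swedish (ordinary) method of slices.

Ordinary method of slices: FS = Σ[c'·Δl_i + (W_i cosα_i − u_i·Δl_i)·tanφ'] / Σ W_i sinα_i, with Δl_i = b_i / cosα_i.
Slice 1: Δl = 1.9/cos(-9.9°) = 1.929 m; N'_1 = 29·cos(-9.9°) − 0·1.929 = 28.6; c'Δl = 10.22; W sinα = -5.0
Slice 2: Δl = 3.2/cos1.0° = 3.200 m; N'_2 = 159·cos1.0° − 24·3.200 = 82.2; c'Δl = 16.96; W sinα = 2.8
Slice 3: Δl = 2.5/cos13.3° = 2.569 m; N'_3 = 175·cos13.3° − 31·2.569 = 90.7; c'Δl = 13.62; W sinα = 40.3
Slice 4: Δl = 2.2/cos23.9° = 2.406 m; N'_4 = 124·cos23.9° − 4·2.406 = 103.7; c'Δl = 12.75; W sinα = 50.2
Slice 5: Δl = 1.3/cos32.4° = 1.540 m; N'_5 = 52·cos32.4° − 11·1.540 = 27.0; c'Δl = 8.16; W sinα = 27.9
Slice 6: Δl = 2.1/cos41.5° = 2.804 m; N'_6 = 38·cos41.5° − 10·2.804 = 0.4; c'Δl = 14.86; W sinα = 25.2
Σc'Δl = 76.6 kN/m; ΣN' = 332.5 kN/m; ΣW sinα = 141.3 kN/m
Resisting = 76.6 + 332.5·tan20.9° = 76.6 + 127.0 = 203.6 kN/m
FS = 203.6 / 141.3 = 1.440

FS = 1.44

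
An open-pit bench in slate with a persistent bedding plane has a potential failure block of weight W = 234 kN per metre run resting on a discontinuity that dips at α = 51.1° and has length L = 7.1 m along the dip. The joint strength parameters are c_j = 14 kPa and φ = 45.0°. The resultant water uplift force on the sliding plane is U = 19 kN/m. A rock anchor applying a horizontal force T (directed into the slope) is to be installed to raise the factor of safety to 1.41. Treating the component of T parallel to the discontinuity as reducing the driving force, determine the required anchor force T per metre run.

T = 18 kN/m

Resolving forces along and normal to the sliding plane, with the horizontal anchor force T adding T·sinα to the effective normal force and T·cosα acting up the plane against the driving force:
FS = [c_jL + (W cosα − U + T sinα) tanφ] / [W sinα − T cosα]
Without the anchor: N' = 127.9 kN/m, driving T_d = 182.1 kN/m, resisting R = 14·7.1 + 127.9·tan45.0° = 227.3 kN/m, FS = 1.25.
Setting FS = 1.41 and solving for T:
1.41·(182.1 − T cos51.1°) = 227.3 + T sin51.1°·tan45.0°
T·(sin51.1°·tan45.0° + 1.41·cos51.1°) = 1.41·182.1 − 227.3
T·(0.7782·1.0000 + 1.41·0.6280) = 256.8 − 227.3 = 29.4
T·1.6637 = 29.4
T = 17.7 kN/m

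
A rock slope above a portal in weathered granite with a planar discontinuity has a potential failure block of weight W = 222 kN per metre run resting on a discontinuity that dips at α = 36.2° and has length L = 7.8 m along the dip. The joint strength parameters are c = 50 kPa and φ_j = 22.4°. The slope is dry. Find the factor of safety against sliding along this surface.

Resolving the block weight along and normal to the plane and applying the Mohr–Coulomb strength on the joint:
N' = W cosα = 222·cos36.2° = 179.1 kN/m
Driving force T = W sinα = 222·sin36.2° = 131.1 kN/m
Resisting force R = c·L + N'·tanφ_j = 50·7.8 + 179.1·tan22.4° = 390.0 + 73.8 = 463.8 kN/m
FS = R / T = 463.8 / 131.1 = 3.538

FS = 3.54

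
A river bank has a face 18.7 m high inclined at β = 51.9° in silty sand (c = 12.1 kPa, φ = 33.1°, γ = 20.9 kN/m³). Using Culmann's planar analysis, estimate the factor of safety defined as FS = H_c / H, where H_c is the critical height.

FS = 1.53

H_c = (4c/γ) · sinβ cosφ / [1 − cos(β − φ)]
    = (4·12.1/20.9) · sin51.9°·cos33.1° / [1 − cos18.8°]
    = 2.316 · 0.6592 / 0.0534 = 28.62 m
FS = H_c / H = 28.62 / 18.7 = 1.530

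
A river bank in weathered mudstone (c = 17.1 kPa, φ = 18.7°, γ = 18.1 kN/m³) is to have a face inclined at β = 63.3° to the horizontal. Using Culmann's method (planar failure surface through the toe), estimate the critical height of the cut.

H_c = 11.10 m

Culmann's analysis gives the critical failure plane at α_cr = (β + φ)/2 = (63.3 + 18.7)/2 = 41.0°, and the critical height
H_c = (4c/γ) · sinβ cosφ / [1 − cos(β − φ)]
    = (4·17.1/18.1) · sin63.3°·cos18.7° / [1 − cos(44.6°)]
    = 3.779 · 0.8934·0.9472 / [1 − 0.7120]
    = 3.779 · 0.8462 / 0.2880
    = 11.10 m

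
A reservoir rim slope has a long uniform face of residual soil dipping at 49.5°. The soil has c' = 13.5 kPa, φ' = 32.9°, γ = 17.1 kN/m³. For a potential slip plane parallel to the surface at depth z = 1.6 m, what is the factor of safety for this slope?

FS = 1.55

For an infinite slope with a slip plane parallel to the surface (no pore pressure): FS = [c' + γz cos²β tanφ'] / [γz sinβ cosβ].
γz = 17.1·1.6 = 27.36 kN/m²
Numerator = 13.5 + 27.36·cos²49.5°·tan32.9° = 13.5 + 27.36·0.4218·0.6469 = 20.966 kPa
Denominator = 27.36·sin49.5°·cos49.5° = 27.36·0.7604·0.6494 = 13.512 kPa
FS = 20.966 / 13.512 = 1.552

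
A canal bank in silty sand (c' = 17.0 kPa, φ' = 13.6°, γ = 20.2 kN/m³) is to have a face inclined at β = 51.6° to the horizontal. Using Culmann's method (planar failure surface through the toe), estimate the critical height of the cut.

Culmann's analysis gives the critical failure plane at α_cr = (β + φ')/2 = (51.6 + 13.6)/2 = 32.6°, and the critical height
H_c = (4c'/γ) · sinβ cosφ' / [1 − cos(β − φ')]
    = (4·17.0/20.2) · sin51.6°·cos13.6° / [1 − cos(38.0°)]
    = 3.366 · 0.7837·0.9720 / [1 − 0.7880]
    = 3.366 · 0.7617 / 0.2120
    = 12.10 m

H_c = 12.10 m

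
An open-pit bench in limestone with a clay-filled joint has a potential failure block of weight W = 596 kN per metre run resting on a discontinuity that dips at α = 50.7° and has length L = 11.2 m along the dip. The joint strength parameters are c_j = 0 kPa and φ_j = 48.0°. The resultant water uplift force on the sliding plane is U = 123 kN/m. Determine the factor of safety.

FS = 0.61

Resolving the block weight along and normal to the plane and applying the Mohr–Coulomb strength on the joint:
N' = W cosα − U = 596·cos50.7° − 123 = 254.5 kN/m
Driving force T = W sinα = 596·sin50.7° = 461.2 kN/m
Resisting force R = c_j·L + N'·tanφ_j = 0·11.2 + 254.5·tan48.0° = 0.0 + 282.6 = 282.6 kN/m
FS = R / T = 282.6 / 461.2 = 0.613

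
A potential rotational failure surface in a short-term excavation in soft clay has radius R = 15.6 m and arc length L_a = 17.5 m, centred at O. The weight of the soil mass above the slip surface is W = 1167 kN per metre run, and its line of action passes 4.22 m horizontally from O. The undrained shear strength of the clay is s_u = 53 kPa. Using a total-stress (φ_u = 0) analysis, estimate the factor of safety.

Taking moments about the centre O, the resisting moment is provided by the undrained shear strength acting along the arc:
M_R = s_u·L_a·R = 53·17.50·15.6 = 14469.0 kN·m/m
M_D = W·d = 1167·4.22 = 4924.7 kN·m/m
FS = M_R / M_D = 14469.0 / 4924.7 = 2.938

FS = 2.94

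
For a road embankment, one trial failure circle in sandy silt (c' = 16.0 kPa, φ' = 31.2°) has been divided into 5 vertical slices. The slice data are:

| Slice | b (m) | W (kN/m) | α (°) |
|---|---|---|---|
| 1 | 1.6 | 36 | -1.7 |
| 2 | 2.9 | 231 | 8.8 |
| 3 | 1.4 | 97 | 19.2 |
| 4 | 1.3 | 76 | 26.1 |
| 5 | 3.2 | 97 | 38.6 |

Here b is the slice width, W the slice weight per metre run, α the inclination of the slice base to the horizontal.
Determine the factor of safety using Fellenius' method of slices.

Ordinary method of slices: FS = Σ[c'·Δl_i + (W_i cosα_i)·tanφ'] / Σ W_i sinα_i, with Δl_i = b_i / cosα_i.
Slice 1: Δl = 1.6/cos(-1.7°) = 1.601 m; N'_1 = 36·cos(-1.7°) = 36.0; c'Δl = 25.61; W sinα = -1.1
Slice 2: Δl = 2.9/cos8.8° = 2.935 m; N'_2 = 231·cos8.8° = 228.3; c'Δl = 46.95; W sinα = 35.3
Slice 3: Δl = 1.4/cos19.2° = 1.482 m; N'_3 = 97·cos19.2° = 91.6; c'Δl = 23.72; W sinα = 31.9
Slice 4: Δl = 1.3/cos26.1° = 1.448 m; N'_4 = 76·cos26.1° = 68.3; c'Δl = 23.16; W sinα = 33.4
Slice 5: Δl = 3.2/cos38.6° = 4.095 m; N'_5 = 97·cos38.6° = 75.8; c'Δl = 65.51; W sinα = 60.5
Σc'Δl = 185.0 kN/m; ΣN' = 499.9 kN/m; ΣW sinα = 160.1 kN/m
Resisting = 185.0 + 499.9·tan31.2° = 185.0 + 302.8 = 487.7 kN/m
FS = 487.7 / 160.1 = 3.046

FS = 3.05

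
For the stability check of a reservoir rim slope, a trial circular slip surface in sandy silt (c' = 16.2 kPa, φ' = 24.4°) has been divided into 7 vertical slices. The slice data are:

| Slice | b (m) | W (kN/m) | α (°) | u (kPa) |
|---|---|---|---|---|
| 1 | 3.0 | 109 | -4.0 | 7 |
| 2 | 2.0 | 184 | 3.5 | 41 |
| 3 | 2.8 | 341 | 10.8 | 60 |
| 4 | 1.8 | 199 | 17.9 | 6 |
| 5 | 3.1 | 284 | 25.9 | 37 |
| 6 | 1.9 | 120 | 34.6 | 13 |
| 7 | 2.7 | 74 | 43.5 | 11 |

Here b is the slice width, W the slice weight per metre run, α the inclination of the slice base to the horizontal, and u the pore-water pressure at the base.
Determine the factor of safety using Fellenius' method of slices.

Ordinary method of slices: FS = Σ[c'·Δl_i + (W_i cosα_i − u_i·Δl_i)·tanφ'] / Σ W_i sinα_i, with Δl_i = b_i / cosα_i.
Slice 1: Δl = 3.0/cos(-4.0°) = 3.007 m; N'_1 = 109·cos(-4.0°) − 7·3.007 = 87.7; c'Δl = 48.72; W sinα = -7.6
Slice 2: Δl = 2.0/cos3.5° = 2.004 m; N'_2 = 184·cos3.5° − 41·2.004 = 101.5; c'Δl = 32.46; W sinα = 11.2
Slice 3: Δl = 2.8/cos10.8° = 2.850 m; N'_3 = 341·cos10.8° − 60·2.850 = 163.9; c'Δl = 46.18; W sinα = 63.9
Slice 4: Δl = 1.8/cos17.9° = 1.892 m; N'_4 = 199·cos17.9° − 6·1.892 = 178.0; c'Δl = 30.64; W sinα = 61.2
Slice 5: Δl = 3.1/cos25.9° = 3.446 m; N'_5 = 284·cos25.9° − 37·3.446 = 128.0; c'Δl = 55.83; W sinα = 124.1
Slice 6: Δl = 1.9/cos34.6° = 2.308 m; N'_6 = 120·cos34.6° − 13·2.308 = 68.8; c'Δl = 37.39; W sinα = 68.1
Slice 7: Δl = 2.7/cos43.5° = 3.722 m; N'_7 = 74·cos43.5° − 11·3.722 = 12.7; c'Δl = 60.30; W sinα = 50.9
Σc'Δl = 311.5 kN/m; ΣN' = 740.6 kN/m; ΣW sinα = 371.8 kN/m
Resisting = 311.5 + 740.6·tan24.4° = 311.5 + 336.0 = 647.5 kN/m
FS = 647.5 / 371.8 = 1.741

FS = 1.74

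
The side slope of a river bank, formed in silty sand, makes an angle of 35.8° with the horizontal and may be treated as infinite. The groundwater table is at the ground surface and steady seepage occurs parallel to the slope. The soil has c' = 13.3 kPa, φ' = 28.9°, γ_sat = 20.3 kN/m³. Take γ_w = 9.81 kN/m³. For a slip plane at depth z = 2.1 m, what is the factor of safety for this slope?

With seepage parallel to the slope and the water table at the surface, the effective normal stress on the slip plane uses the buoyant unit weight γ' = γ_sat − γ_w while the driving shear stress uses γ_sat:
FS = [c' + γ' z cos²β tanφ'] / [γ_sat z sinβ cosβ]
γ' = 20.3 − 9.81 = 10.49 kN/m³
Numerator = 13.3 + 10.49·2.1·cos²35.8°·tan28.9° = 13.3 + 10.49·2.1·0.6578·0.5520 = 21.300 kPa
Denominator = 20.3·2.1·sin35.8°·cos35.8° = 20.3·2.1·0.5850·0.8111 = 20.225 kPa
FS = 21.300 / 20.225 = 1.053

FS = 1.05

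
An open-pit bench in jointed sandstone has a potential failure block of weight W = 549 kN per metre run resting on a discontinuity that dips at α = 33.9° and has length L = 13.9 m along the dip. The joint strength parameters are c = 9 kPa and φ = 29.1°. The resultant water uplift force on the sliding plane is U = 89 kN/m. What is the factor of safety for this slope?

FS = 1.08

Resolving the block weight along and normal to the plane and applying the Mohr–Coulomb strength on the joint:
N' = W cosα − U = 549·cos33.9° − 89 = 366.7 kN/m
Driving force T = W sinα = 549·sin33.9° = 306.2 kN/m
Resisting force R = c·L + N'·tanφ = 9·13.9 + 366.7·tan29.1° = 125.1 + 204.1 = 329.2 kN/m
FS = R / T = 329.2 / 306.2 = 1.075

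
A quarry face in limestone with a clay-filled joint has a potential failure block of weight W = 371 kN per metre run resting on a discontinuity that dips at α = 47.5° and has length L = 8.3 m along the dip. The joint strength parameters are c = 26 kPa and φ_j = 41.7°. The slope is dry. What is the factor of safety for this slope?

Resolving the block weight along and normal to the plane and applying the Mohr–Coulomb strength on the joint:
N' = W cosα = 371·cos47.5° = 250.6 kN/m
Driving force T = W sinα = 371·sin47.5° = 273.5 kN/m
Resisting force R = c·L + N'·tanφ_j = 26·8.3 + 250.6·tan41.7° = 215.8 + 223.3 = 439.1 kN/m
FS = R / T = 439.1 / 273.5 = 1.605

FS = 1.61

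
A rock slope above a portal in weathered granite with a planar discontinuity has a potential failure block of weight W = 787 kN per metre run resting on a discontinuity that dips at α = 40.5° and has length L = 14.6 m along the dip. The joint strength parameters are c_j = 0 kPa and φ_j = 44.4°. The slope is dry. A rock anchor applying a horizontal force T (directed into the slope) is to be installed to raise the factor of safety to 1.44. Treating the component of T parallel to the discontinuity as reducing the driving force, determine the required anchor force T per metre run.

Resolving forces along and normal to the sliding plane, with the horizontal anchor force T adding T·sinα to the effective normal force and T·cosα acting up the plane against the driving force:
FS = [c_jL + (W cosα + T sinα) tanφ_j] / [W sinα − T cosα]
Without the anchor: N' = 598.4 kN/m, driving T_d = 511.1 kN/m, resisting R = 0·14.6 + 598.4·tan44.4° = 586.0 kN/m, FS = 1.15.
Setting FS = 1.44 and solving for T:
1.44·(511.1 − T cos40.5°) = 586.0 + T sin40.5°·tan44.4°
T·(sin40.5°·tan44.4° + 1.44·cos40.5°) = 1.44·511.1 − 586.0
T·(0.6494·0.9793 + 1.44·0.7604) = 736.0 − 586.0 = 150.0
T·1.7310 = 150.0
T = 86.6 kN/m

T = 87 kN/m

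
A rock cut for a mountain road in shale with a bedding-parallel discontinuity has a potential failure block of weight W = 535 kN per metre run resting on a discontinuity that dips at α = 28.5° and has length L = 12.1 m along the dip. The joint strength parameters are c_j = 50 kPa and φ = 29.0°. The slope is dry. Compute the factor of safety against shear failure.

Resolving the block weight along and normal to the plane and applying the Mohr–Coulomb strength on the joint:
N' = W cosα = 535·cos28.5° = 470.2 kN/m
Driving force T = W sinα = 535·sin28.5° = 255.3 kN/m
Resisting force R = c_j·L + N'·tanφ = 50·12.1 + 470.2·tan29.0° = 605.0 + 260.6 = 865.6 kN/m
FS = R / T = 865.6 / 255.3 = 3.391

FS = 3.39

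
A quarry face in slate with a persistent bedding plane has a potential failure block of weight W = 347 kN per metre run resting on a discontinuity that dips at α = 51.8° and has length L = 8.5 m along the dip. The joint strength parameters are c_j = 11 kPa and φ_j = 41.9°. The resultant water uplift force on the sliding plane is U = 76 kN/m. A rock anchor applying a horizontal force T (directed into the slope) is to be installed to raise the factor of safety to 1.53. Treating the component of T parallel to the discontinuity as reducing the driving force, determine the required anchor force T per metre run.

Resolving forces along and normal to the sliding plane, with the horizontal anchor force T adding T·sinα to the effective normal force and T·cosα acting up the plane against the driving force:
FS = [c_jL + (W cosα − U + T sinα) tanφ_j] / [W sinα − T cosα]
Without the anchor: N' = 138.6 kN/m, driving T_d = 272.7 kN/m, resisting R = 11·8.5 + 138.6·tan41.9° = 217.8 kN/m, FS = 0.80.
Setting FS = 1.53 and solving for T:
1.53·(272.7 − T cos51.8°) = 217.8 + T sin51.8°·tan41.9°
T·(sin51.8°·tan41.9° + 1.53·cos51.8°) = 1.53·272.7 − 217.8
T·(0.7859·0.8972 + 1.53·0.6184) = 417.2 − 217.8 = 199.4
T·1.6513 = 199.4
T = 120.7 kN/m

T = 121 kN/m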